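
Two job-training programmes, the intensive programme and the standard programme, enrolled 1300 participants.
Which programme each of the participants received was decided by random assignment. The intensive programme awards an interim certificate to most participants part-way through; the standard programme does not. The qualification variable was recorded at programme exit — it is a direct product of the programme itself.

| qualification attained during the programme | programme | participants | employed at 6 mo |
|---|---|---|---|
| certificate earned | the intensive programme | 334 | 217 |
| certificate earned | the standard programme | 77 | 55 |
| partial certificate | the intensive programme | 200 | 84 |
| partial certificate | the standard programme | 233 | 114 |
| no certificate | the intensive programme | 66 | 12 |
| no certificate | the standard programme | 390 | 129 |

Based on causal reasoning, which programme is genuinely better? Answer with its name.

the intensive programme

the standard programme is higher inside every qualification attained during the programme stratum but the intensive programme is higher in aggregate. Whether to stratify depends on how qualification attained during the programme relates to the programme.
Because the programme influences qualification attained during the programme, qualification attained during the programme is a post-treatment mediator, not a confounder. Stratifying on it would bias the estimate; the causal effect is the crude pooled difference.
Pooled: the intensive programme 52.2% vs the standard programme 42.6%; the intensive programme is higher overall.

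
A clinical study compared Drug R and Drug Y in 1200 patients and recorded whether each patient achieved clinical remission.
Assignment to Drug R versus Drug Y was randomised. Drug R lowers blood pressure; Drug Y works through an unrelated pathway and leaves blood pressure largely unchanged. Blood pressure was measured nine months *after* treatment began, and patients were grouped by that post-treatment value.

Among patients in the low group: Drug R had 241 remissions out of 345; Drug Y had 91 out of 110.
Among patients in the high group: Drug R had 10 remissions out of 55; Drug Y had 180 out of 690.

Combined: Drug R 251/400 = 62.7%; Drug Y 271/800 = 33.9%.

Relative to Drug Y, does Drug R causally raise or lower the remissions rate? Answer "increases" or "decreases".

Blood pressure is recorded after the drug and is itself shifted by it — it sits on the causal path from drug to outcome. Conditioning on a mediator would strip out part of the effect we want; the pooled comparison gives the total causal effect.
Pooled: Drug R 62.7% vs Drug Y 33.9%; Drug R is higher overall.

increases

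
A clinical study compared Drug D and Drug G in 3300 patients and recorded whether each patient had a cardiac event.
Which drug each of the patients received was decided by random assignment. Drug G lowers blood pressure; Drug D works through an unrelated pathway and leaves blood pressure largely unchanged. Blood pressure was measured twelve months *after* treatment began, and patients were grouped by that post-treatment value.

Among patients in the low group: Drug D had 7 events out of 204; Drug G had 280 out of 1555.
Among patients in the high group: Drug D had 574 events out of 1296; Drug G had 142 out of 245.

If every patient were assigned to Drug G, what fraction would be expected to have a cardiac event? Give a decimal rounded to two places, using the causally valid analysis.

0.23

Blood pressure here is a post-treatment variable shaped by the drug; conditioning on it would introduce bias rather than remove it. The overall comparison is the causal one.
So P(outcome | do(Drug G)) is just the pooled rate for Drug G: 422/1800 = 0.234.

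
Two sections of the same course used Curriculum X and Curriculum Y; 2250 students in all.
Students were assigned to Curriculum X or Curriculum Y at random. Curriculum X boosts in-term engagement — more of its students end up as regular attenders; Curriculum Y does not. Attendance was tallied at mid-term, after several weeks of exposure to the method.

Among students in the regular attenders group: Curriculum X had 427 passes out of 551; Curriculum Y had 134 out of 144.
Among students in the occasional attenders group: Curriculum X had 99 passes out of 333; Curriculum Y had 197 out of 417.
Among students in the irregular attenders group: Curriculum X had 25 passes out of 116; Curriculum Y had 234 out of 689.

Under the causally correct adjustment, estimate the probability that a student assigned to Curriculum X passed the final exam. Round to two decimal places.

0.55

Mid-term attendance is downstream of the teaching method. One should not condition on a consequence of treatment, so the overall rates are the right comparison.
So P(outcome | do(Curriculum X)) is just the pooled rate for Curriculum X: 551/1000 = 0.551.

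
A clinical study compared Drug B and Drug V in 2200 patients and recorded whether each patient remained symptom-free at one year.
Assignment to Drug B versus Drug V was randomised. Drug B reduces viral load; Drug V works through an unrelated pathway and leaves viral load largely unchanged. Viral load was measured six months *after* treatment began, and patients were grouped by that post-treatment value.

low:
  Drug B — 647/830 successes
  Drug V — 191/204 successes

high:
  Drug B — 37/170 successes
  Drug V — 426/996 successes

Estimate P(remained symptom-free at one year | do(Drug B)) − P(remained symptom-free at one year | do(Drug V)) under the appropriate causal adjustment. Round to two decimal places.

Within every viral load level Drug V has the higher rate, yet pooled Drug B does — Simpson's reversal.
Because the drug influences viral load, viral load is a post-treatment mediator, not a confounder. Stratifying on it would bias the estimate; the causal effect is the crude pooled difference.
The causal difference is the pooled difference: 0.684 − 0.514 = +0.170.

+0.17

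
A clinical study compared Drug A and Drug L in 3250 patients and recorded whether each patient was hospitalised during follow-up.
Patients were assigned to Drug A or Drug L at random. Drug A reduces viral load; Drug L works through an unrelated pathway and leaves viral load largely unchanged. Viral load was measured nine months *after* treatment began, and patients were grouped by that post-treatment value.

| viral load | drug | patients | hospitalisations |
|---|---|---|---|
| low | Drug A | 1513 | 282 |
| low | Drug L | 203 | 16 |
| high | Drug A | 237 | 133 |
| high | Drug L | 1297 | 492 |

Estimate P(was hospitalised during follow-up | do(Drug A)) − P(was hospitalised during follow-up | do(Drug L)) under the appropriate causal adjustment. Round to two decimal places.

Stratifying would compare drugs among patients the drugs themselves sorted into viral load groups — a form of selection on an intermediate. The unconditioned pooled rates give the total causal effect.
The causal difference is the pooled difference: 0.237 − 0.339 = -0.102.

-0.10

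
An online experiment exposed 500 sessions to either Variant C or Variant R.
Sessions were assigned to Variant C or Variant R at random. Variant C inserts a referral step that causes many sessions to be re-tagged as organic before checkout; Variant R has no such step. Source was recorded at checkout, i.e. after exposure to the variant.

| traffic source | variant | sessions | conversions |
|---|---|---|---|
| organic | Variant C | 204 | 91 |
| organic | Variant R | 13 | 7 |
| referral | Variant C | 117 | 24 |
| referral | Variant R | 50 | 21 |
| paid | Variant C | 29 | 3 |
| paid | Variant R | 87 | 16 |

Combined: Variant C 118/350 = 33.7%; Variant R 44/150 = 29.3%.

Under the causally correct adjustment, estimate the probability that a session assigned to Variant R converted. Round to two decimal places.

Within every traffic source level Variant R has the higher rate, yet pooled Variant C does — Simpson's reversal.
Stratifying would compare variants among sessions the variants themselves sorted into traffic source groups — a form of selection on an intermediate. The unconditioned pooled rates give the total causal effect.
So P(outcome | do(Variant R)) is just the pooled rate for Variant R: 44/150 = 0.293.

0.29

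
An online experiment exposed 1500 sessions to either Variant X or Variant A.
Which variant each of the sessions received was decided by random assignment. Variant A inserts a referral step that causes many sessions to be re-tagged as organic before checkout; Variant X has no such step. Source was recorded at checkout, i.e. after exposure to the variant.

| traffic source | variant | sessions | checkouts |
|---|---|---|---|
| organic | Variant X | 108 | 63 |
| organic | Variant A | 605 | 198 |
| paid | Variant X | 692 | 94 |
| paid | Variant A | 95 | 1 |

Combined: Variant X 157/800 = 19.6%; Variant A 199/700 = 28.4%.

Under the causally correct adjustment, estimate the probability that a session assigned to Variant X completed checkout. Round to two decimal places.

0.20

Traffic source is recorded after the variant and is itself shifted by it — it sits on the causal path from variant to outcome. Conditioning on a mediator would strip out part of the effect we want; the pooled comparison gives the total causal effect.
So P(outcome | do(Variant X)) is just the pooled rate for Variant X: 157/800 = 0.196.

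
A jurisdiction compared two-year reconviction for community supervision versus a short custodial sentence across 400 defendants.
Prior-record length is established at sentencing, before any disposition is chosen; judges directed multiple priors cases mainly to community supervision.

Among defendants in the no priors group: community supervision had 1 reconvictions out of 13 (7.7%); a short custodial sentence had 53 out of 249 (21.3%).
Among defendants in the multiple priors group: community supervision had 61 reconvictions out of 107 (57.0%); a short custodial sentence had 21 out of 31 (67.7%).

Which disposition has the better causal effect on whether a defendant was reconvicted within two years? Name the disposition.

Nothing the disposition does changes prior-record length; the imbalance is an allocation artefact. With prior-record length also predicting the outcome, the pooled figure is confounded, and the within-stratum comparison is the causal one.
Within each level — no priors: 7.7% vs 21.3%; multiple priors: 57.0% vs 67.7% — community supervision is lower every time.

community supervision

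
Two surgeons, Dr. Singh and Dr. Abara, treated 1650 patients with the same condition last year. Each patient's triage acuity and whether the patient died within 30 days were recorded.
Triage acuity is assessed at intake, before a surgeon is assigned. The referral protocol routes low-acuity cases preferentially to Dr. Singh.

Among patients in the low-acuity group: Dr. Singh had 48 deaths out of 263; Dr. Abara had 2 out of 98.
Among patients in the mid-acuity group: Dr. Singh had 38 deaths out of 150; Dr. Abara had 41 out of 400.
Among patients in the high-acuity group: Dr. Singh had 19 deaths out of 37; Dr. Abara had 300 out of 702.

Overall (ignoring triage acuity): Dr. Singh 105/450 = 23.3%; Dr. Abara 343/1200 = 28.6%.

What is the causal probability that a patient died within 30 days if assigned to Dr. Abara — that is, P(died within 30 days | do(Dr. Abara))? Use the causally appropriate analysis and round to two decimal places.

0.23

Since triage acuity is a pre-existing factor (not a product of the surgeon) and it affects the outcome on its own, it is a confounder. The stratified rates, not the pooled rate, identify the causal effect.
Standardising Dr. Abara to the population triage acuity mix: 0.219·2/98 + 0.333·41/400 + 0.448·300/702 = 0.230.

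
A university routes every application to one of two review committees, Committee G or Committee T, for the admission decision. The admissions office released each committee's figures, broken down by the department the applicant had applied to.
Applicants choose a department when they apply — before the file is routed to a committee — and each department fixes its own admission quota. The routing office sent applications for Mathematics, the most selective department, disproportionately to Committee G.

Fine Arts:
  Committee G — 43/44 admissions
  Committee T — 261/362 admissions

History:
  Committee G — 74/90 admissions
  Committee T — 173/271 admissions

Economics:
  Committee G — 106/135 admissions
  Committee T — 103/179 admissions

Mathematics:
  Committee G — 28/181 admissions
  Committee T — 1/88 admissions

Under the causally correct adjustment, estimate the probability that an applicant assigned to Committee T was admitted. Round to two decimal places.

The stratified and pooled comparisons disagree (Committee G wins within each department; Committee T wins overall), so the answer turns on the causal role of department.
Department differs across review committees for reasons unrelated to any effect of the review committee itself, and it separately predicts the outcome — a classic confounder. We must compare within department levels.
Standardising Committee T to the population department mix: 0.301·261/362 + 0.267·173/271 + 0.233·103/179 + 0.199·1/88 = 0.524.

0.52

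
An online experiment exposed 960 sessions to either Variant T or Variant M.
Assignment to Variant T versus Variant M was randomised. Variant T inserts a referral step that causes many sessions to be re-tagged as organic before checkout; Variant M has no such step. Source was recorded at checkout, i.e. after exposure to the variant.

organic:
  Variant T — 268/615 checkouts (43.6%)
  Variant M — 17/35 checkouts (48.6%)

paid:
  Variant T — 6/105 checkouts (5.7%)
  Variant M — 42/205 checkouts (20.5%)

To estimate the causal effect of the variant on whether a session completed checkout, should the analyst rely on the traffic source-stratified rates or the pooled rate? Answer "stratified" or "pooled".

pooled

Variant M is higher inside every traffic source stratum but Variant T is higher in aggregate. Whether to stratify depends on how traffic source relates to the variant.
Because the variant influences traffic source, traffic source is a post-treatment mediator, not a confounder. Stratifying on it would bias the estimate; the causal effect is the crude pooled difference.
Pooled: Variant T 38.1% vs Variant M 24.6%; Variant T is higher overall.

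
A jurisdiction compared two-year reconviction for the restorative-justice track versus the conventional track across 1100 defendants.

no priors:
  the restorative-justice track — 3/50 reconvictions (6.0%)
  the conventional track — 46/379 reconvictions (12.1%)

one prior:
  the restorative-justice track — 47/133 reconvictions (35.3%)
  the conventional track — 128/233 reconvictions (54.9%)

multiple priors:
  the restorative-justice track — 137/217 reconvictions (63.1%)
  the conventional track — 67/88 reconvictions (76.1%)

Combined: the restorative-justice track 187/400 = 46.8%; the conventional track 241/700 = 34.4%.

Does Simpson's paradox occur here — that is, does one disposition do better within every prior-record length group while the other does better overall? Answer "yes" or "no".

yes

Within each prior-record length level (no priors 6.0% vs 12.1%; one prior 35.3% vs 54.9%; multiple priors 63.1% vs 76.1%), the restorative-justice track has the lower rate every time. Pooled: 46.8% vs 34.4% — the conventional track has the lower rate overall. The two comparisons disagree.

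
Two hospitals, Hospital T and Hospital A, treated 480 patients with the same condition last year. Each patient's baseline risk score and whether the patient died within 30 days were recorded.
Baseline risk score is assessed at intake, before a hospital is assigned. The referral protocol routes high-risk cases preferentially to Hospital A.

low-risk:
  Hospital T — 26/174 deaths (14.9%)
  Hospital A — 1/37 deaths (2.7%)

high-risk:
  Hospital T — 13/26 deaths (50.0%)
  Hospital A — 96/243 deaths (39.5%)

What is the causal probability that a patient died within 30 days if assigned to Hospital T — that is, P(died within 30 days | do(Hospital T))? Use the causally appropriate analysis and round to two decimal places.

Within every baseline risk score level Hospital A has the lower rate, yet pooled Hospital T does — Simpson's reversal.
Since baseline risk score is a pre-existing factor (not a product of the hospital) and it affects the outcome on its own, it is a confounder. The stratified rates, not the pooled rate, identify the causal effect.
Standardising Hospital T to the population baseline risk score mix: 0.440·26/174 + 0.560·13/26 = 0.346.

0.35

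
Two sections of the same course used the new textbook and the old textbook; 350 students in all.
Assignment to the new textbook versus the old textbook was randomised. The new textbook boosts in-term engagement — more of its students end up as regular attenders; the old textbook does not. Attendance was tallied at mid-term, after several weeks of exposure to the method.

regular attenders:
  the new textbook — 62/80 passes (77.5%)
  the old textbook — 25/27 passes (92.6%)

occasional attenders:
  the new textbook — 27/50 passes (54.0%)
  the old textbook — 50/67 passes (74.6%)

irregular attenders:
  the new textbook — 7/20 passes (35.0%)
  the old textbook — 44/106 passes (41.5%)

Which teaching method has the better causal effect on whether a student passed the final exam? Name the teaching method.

The mid-term attendance-specific comparison favours the old textbook throughout, but the pooled figures favour the new textbook. The question is whether to condition on mid-term attendance.
Because the teaching method influences mid-term attendance, mid-term attendance is a post-treatment mediator, not a confounder. Stratifying on it would bias the estimate; the causal effect is the crude pooled difference.
Pooled: the new textbook 64.0% vs the old textbook 59.5%; the new textbook is higher overall.

the new textbook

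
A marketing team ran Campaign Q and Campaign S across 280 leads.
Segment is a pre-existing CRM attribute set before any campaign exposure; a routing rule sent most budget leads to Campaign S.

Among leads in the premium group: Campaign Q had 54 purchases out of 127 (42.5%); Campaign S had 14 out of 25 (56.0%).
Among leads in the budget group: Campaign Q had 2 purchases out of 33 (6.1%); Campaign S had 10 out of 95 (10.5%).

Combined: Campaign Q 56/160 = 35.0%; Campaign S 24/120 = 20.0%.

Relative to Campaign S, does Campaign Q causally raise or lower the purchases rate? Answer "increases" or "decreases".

decreases

The imbalance in customer segment arose from how leads were allocated, not from anything the campaign did; and customer segment independently affects the outcome. The pooled gap is confounded — condition on customer segment.
Within each level — premium: 42.5% vs 56.0%; budget: 6.1% vs 10.5% — Campaign S is higher every time.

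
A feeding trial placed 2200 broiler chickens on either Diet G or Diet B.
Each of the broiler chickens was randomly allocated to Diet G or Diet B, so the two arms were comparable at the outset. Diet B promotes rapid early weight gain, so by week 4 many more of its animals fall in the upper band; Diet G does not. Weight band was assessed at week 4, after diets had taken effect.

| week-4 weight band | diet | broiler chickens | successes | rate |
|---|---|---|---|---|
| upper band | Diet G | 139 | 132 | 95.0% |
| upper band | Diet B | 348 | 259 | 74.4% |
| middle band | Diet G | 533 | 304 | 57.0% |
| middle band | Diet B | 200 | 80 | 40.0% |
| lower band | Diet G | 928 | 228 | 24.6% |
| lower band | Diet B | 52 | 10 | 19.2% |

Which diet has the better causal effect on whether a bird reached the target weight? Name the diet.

Week-4 weight band lies on the pathway diet → week-4 weight band → outcome, so adjusting for it blocks the indirect effect. For the total causal effect of diet, use the unadjusted pooled rates.
Pooled: Diet G 41.5% vs Diet B 58.2%; Diet B is higher overall.

Diet B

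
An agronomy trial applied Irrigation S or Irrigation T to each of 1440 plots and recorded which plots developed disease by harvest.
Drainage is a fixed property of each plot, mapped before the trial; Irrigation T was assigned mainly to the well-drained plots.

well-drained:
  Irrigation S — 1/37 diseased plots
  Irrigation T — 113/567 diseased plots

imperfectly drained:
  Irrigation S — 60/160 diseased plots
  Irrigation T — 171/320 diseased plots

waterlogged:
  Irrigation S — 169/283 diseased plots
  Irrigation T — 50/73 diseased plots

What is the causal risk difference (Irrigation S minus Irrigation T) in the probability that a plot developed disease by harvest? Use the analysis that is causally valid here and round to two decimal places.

Field drainage differs across irrigations for reasons unrelated to any effect of the irrigation itself, and it separately predicts the outcome — a classic confounder. We must compare within field drainage levels.
Adjusting over the population distribution of field drainage: 0.419·(0.027−0.199) + 0.333·(0.375−0.534) + 0.247·(0.597−0.685) = -0.147.

-0.15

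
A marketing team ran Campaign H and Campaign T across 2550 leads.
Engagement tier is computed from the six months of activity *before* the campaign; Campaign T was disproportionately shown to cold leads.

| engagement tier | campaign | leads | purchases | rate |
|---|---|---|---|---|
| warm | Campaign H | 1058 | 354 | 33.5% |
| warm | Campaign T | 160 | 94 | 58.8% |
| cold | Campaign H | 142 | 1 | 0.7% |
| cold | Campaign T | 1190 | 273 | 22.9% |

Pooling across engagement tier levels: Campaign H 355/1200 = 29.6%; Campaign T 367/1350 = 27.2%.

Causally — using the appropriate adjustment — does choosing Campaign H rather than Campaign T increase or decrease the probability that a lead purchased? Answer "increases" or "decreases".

Nothing the campaign does changes engagement tier; the imbalance is an allocation artefact. With engagement tier also predicting the outcome, the pooled figure is confounded, and the within-stratum comparison is the causal one.
Within each level — warm: 33.5% vs 58.8%; cold: 0.7% vs 22.9% — Campaign T is higher every time.

decreases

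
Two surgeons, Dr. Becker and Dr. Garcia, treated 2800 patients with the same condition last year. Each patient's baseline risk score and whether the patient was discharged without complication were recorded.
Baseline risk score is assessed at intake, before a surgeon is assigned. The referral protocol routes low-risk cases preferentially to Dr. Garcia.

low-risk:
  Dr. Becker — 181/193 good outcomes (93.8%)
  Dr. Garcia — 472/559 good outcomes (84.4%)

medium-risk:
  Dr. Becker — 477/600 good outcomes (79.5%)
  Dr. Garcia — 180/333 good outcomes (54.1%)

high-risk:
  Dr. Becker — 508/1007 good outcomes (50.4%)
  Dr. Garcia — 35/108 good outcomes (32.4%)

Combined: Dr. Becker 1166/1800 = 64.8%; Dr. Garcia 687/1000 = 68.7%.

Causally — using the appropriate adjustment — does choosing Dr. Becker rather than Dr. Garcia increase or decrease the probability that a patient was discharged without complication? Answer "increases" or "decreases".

The baseline risk score-specific comparison favours Dr. Becker throughout, but the pooled figures favour Dr. Garcia. The question is whether to condition on baseline risk score.
Baseline risk score satisfies the back-door criterion: it is not a descendant of the surgeon, and it blocks the spurious path from surgeon to outcome. Adjusting for it (i.e., using the within-baseline risk score rates) gives the causal effect.
Within each level — low-risk: 93.8% vs 84.4%; medium-risk: 79.5% vs 54.1%; high-risk: 50.4% vs 32.4% — Dr. Becker is higher every time.

increases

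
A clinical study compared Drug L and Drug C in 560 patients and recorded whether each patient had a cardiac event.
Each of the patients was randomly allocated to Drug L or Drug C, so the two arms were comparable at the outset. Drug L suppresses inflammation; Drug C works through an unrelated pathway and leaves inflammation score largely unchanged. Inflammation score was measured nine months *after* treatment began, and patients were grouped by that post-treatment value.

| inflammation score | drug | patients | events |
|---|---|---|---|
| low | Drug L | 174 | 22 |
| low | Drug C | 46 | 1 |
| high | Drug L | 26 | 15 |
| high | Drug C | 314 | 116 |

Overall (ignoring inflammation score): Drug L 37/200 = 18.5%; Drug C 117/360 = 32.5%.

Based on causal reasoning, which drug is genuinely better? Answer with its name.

Drug L

Inflammation score here is a post-treatment variable shaped by the drug; conditioning on it would introduce bias rather than remove it. The overall comparison is the causal one.
Pooled: Drug L 18.5% vs Drug C 32.5%; Drug L is lower overall.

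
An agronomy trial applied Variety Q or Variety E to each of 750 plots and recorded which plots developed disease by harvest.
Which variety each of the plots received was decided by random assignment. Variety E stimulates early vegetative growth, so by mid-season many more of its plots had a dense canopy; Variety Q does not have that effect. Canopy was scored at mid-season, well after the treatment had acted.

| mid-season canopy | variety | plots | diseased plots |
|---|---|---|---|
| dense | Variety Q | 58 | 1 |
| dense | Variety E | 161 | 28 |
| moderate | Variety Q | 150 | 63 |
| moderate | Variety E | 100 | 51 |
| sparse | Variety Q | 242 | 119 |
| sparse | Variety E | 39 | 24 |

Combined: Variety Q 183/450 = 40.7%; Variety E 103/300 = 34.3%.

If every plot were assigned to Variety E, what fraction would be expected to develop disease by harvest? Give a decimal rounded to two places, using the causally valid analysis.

0.34

The mid-season canopy-specific comparison favours Variety Q throughout, but the pooled figures favour Variety E. The question is whether to condition on mid-season canopy.
The distribution of mid-season canopy is itself part of what the variety does — it is an intermediate outcome. Holding it fixed would remove that part of the effect; the total effect is the pooled difference.
So P(outcome | do(Variety E)) is just the pooled rate for Variety E: 103/300 = 0.343.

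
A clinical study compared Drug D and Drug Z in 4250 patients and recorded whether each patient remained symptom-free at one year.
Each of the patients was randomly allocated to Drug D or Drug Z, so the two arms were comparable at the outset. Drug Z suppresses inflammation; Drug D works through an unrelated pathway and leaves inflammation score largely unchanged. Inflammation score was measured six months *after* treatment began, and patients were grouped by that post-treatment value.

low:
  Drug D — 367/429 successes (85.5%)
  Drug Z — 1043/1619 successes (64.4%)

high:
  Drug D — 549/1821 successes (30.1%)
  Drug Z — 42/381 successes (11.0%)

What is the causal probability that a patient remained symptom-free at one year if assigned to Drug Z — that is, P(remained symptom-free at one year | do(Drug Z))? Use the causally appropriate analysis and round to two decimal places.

0.54

Within every inflammation score level Drug D has the higher rate, yet pooled Drug Z does — Simpson's reversal.
Inflammation score here is a post-treatment variable shaped by the drug; conditioning on it would introduce bias rather than remove it. The overall comparison is the causal one.
So P(outcome | do(Drug Z)) is just the pooled rate for Drug Z: 1085/2000 = 0.542.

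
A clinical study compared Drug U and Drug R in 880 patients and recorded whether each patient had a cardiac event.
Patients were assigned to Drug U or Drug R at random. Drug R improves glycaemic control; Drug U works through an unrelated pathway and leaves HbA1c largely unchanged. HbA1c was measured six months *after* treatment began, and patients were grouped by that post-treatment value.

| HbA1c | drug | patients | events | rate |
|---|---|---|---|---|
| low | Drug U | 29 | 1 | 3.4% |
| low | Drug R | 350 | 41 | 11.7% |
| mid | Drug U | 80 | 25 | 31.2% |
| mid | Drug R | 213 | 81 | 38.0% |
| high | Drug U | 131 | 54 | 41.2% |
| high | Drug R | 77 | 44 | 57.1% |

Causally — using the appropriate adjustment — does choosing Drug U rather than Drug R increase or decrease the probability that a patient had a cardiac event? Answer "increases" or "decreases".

increases

The distribution of HbA1c is itself part of what the drug does — it is an intermediate outcome. Holding it fixed would remove that part of the effect; the total effect is the pooled difference.
Pooled: Drug U 33.3% vs Drug R 25.9%; Drug R is lower overall.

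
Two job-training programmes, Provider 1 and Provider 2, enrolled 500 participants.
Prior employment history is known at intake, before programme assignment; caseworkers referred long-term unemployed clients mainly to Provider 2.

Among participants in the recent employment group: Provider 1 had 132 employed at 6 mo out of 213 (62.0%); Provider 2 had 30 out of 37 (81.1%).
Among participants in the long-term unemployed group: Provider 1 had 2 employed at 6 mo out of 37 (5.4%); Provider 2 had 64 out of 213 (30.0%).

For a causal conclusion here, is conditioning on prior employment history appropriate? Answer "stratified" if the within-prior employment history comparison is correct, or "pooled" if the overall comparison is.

The prior employment history-specific comparison favours Provider 2 throughout, but the pooled figures favour Provider 1. The question is whether to condition on prior employment history.
The imbalance in prior employment history arose from how participants were allocated, not from anything the programme did; and prior employment history independently affects the outcome. The pooled gap is confounded — condition on prior employment history.
Within each level — recent employment: 62.0% vs 81.1%; long-term unemployed: 5.4% vs 30.0% — Provider 2 is higher every time.

stratified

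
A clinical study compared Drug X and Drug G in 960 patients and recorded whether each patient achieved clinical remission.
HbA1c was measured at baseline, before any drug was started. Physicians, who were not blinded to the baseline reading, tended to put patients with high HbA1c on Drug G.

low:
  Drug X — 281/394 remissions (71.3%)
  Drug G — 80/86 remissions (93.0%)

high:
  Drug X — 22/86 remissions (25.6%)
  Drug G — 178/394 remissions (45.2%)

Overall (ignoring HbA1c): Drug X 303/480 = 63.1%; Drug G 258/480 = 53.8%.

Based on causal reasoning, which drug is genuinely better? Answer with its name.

Drug G

Drug G is higher inside every HbA1c stratum but Drug X is higher in aggregate. Whether to stratify depends on how HbA1c relates to the drug.
Nothing the drug does changes HbA1c; the imbalance is an allocation artefact. With HbA1c also predicting the outcome, the pooled figure is confounded, and the within-stratum comparison is the causal one.
Within each level — low: 71.3% vs 93.0%; high: 25.6% vs 45.2% — Drug G is higher every time.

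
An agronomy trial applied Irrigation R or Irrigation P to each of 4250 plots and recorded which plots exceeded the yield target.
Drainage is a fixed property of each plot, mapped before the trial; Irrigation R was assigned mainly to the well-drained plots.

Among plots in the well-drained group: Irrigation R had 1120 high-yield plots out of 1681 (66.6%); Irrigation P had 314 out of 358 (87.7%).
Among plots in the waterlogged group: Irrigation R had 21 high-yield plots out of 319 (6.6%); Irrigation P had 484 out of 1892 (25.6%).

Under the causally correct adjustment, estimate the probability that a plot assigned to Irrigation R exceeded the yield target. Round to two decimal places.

0.35

Field drainage is set before the irrigation has any effect — it is not caused by the irrigation — and it independently drives the outcome. That makes it a confounder, so the causal comparison is within field drainage levels.
Standardising Irrigation R to the population field drainage mix: 0.480·1120/1681 + 0.520·21/319 = 0.354.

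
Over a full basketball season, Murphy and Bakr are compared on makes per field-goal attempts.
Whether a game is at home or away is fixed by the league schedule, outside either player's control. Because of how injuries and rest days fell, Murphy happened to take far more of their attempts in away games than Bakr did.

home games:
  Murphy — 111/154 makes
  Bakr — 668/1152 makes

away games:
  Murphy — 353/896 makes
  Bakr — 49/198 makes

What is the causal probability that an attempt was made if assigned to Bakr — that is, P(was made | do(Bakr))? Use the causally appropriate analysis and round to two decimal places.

0.43

The stratified and pooled comparisons disagree (Murphy wins within each game venue; Bakr wins overall), so the answer turns on the causal role of game venue.
Since game venue is a pre-existing factor (not a product of the player) and it affects the outcome on its own, it is a confounder. The stratified rates, not the pooled rate, identify the causal effect.
Standardising Bakr to the population game venue mix: 0.544·668/1152 + 0.456·49/198 = 0.428.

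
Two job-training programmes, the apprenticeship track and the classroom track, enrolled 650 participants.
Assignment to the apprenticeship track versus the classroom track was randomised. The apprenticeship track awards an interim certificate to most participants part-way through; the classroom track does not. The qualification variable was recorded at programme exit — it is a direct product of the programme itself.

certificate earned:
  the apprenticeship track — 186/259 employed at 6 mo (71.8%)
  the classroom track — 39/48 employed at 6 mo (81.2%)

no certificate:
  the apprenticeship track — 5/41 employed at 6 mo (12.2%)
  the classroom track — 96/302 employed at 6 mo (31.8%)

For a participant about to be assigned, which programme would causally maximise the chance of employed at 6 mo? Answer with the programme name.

the classroom track is higher inside every qualification attained during the programme stratum but the apprenticeship track is higher in aggregate. Whether to stratify depends on how qualification attained during the programme relates to the programme.
Qualification attained during the programme is recorded after the programme and is itself shifted by it — it sits on the causal path from programme to outcome. Conditioning on a mediator would strip out part of the effect we want; the pooled comparison gives the total causal effect.
Pooled: the apprenticeship track 63.7% vs the classroom track 38.6%; the apprenticeship track is higher overall.

the apprenticeship track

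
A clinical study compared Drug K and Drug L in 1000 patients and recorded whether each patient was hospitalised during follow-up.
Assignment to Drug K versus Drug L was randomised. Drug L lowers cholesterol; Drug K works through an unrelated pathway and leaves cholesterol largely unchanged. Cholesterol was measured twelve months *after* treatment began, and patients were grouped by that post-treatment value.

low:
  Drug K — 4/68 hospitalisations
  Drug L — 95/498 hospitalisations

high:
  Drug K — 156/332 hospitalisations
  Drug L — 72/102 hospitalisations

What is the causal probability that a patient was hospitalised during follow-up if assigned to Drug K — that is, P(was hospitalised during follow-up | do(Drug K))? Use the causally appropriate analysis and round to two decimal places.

The stratified and pooled comparisons disagree (Drug K wins within each cholesterol; Drug L wins overall), so the answer turns on the causal role of cholesterol.
Cholesterol is recorded after the drug and is itself shifted by it — it sits on the causal path from drug to outcome. Conditioning on a mediator would strip out part of the effect we want; the pooled comparison gives the total causal effect.
So P(outcome | do(Drug K)) is just the pooled rate for Drug K: 160/400 = 0.400.

0.40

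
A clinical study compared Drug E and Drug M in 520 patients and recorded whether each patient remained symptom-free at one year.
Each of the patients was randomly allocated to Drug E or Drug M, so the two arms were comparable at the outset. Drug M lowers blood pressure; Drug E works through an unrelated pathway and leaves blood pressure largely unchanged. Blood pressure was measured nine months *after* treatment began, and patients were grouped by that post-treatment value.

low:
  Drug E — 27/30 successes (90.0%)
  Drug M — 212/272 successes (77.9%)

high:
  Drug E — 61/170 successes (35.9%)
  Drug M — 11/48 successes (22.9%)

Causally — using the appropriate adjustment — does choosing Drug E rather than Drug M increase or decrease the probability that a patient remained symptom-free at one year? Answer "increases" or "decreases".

Within every blood pressure level Drug E has the higher rate, yet pooled Drug M does — Simpson's reversal.
Blood pressure here is a post-treatment variable shaped by the drug; conditioning on it would introduce bias rather than remove it. The overall comparison is the causal one.
Pooled: Drug E 44.0% vs Drug M 69.7%; Drug M is higher overall.

decreases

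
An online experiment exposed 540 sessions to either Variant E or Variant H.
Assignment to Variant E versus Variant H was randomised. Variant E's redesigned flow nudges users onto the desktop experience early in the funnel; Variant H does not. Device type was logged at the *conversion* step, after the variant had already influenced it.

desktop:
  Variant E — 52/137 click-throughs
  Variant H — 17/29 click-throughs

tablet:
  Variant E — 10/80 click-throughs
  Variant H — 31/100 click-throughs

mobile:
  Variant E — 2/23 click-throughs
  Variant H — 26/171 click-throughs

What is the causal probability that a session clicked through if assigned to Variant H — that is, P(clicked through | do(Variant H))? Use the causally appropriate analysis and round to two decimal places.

0.25

Stratifying would compare variants among sessions the variants themselves sorted into device type groups — a form of selection on an intermediate. The unconditioned pooled rates give the total causal effect.
So P(outcome | do(Variant H)) is just the pooled rate for Variant H: 74/300 = 0.247.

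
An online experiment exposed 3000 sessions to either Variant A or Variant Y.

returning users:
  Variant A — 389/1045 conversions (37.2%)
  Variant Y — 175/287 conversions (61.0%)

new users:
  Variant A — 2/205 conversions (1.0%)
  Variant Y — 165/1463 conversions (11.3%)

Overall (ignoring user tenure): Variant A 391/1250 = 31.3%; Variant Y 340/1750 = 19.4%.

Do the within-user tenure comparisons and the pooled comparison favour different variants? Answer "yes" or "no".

yes

Within each user tenure level (returning users 37.2% vs 61.0%; new users 1.0% vs 11.3%), Variant Y has the higher rate every time. Pooled: 31.3% vs 19.4% — Variant A has the higher rate overall. The two comparisons disagree.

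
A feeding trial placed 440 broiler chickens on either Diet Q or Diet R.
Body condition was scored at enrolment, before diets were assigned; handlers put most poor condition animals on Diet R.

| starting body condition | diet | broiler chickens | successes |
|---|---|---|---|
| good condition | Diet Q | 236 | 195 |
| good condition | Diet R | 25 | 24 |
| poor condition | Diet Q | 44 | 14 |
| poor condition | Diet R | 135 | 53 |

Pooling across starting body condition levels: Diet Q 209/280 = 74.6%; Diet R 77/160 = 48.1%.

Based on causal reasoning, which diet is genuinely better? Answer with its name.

Starting body condition satisfies the back-door criterion: it is not a descendant of the diet, and it blocks the spurious path from diet to outcome. Adjusting for it (i.e., using the within-starting body condition rates) gives the causal effect.
Within each level — good condition: 82.6% vs 96.0%; poor condition: 31.8% vs 39.3% — Diet R is higher every time.

Diet R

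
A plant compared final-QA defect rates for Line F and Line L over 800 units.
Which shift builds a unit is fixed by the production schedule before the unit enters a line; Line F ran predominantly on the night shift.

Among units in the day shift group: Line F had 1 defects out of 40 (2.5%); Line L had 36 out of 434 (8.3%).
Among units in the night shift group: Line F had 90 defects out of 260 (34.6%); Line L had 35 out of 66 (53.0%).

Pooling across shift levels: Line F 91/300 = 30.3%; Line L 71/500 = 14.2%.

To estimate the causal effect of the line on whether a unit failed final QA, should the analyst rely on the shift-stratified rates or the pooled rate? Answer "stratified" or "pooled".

Line F is lower inside every shift stratum but Line L is lower in aggregate. Whether to stratify depends on how shift relates to the line.
The imbalance in shift arose from how units were allocated, not from anything the line did; and shift independently affects the outcome. The pooled gap is confounded — condition on shift.
Within each level — day shift: 2.5% vs 8.3%; night shift: 34.6% vs 53.0% — Line F is lower every time.

stratified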